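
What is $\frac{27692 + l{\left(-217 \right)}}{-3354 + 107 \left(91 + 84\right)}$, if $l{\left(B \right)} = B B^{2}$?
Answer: $- \frac{10190621}{15371} \approx -662.98$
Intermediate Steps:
$l{\left(B \right)} = B^{3}$
$\frac{27692 + l{\left(-217 \right)}}{-3354 + 107 \left(91 + 84\right)} = \frac{27692 + \left(-217\right)^{3}}{-3354 + 107 \left(91 + 84\right)} = \frac{27692 - 10218313}{-3354 + 107 \cdot 175} = - \frac{10190621}{-3354 + 18725} = - \frac{10190621}{15371}$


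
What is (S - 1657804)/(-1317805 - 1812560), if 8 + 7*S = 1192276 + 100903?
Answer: 10311457/21912555 ≈ 0.47057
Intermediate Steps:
S = 1293171/7 (S = -8/7 + (1192276 + 100903)/7 = -8/7 + (⅐)*1293179 = -8/7 + 1293179/7 = 1293171/7 ≈ 1.8474e+5)
(S - 1657804)/(-1317805 - 1812560) = (1293171/7 - 1657804)/(-1317805 - 1812560) = -10311457/7/(-3130365) = -10311457/7*(-1/3130365) = 10311457/21912555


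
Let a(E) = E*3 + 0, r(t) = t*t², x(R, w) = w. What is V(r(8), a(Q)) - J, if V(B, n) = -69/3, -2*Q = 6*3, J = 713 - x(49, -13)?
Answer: -749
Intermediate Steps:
r(t) = t³
J = 726 (J = 713 - 1*(-13) = 713 + 13 = 726)
Q = -9 (Q = -3*3 = -½*18 = -9)
a(E) = 3*E (a(E) = 3*E + 0 = 3*E)
V(B, n) = -23 (V(B, n) = -69*⅓ = -23)
V(r(8), a(Q)) - J = -23 - 1*726 = -23 - 726 = -749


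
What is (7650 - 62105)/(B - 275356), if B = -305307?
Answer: 54455/580663 ≈ 0.093781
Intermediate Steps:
(7650 - 62105)/(B - 275356) = (7650 - 62105)/(-305307 - 275356) = -54455/(-580663) = -54455*(-1/580663) = 54455/580663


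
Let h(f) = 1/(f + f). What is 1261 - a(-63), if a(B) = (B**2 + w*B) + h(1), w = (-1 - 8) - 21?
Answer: -9197/2 ≈ -4598.5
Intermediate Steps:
h(f) = 1/(2*f)
w = -30 (w = -9 - 21 = -30)
a(B) = 1/2 + B**2 - 30*B (a(B) = (B**2 - 30*B) + (1/2)/1 = (B**2 - 30*B) + (1/2)*1 = (B**2 - 30*B) + 1/2 = 1/2 + B**2 - 30*B)
1261 - a(-63) = 1261 - (1/2 + (-63)**2 - 30*(-63)) = 1261 - (1/2 + 3969 + 1890) = 1261 - 1*11719/2 = 1261 - 11719/2 = -9197/2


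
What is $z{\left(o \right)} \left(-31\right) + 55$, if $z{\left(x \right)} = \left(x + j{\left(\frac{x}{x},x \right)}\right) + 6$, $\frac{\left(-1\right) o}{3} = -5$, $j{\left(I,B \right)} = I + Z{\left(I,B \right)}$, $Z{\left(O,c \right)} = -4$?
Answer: $-503$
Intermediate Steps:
$j{\left(I,B \right)} = -4 + I$ ($j{\left(I,B \right)} = I - 4 = -4 + I$)
$o = 15$ ($o = \left(-3\right) \left(-5\right) = 15$)
$z{\left(x \right)} = 3 + x$ ($z{\left(x \right)} = \left(x - \left(4 - \frac{x}{x}\right)\right) + 6 = \left(x + \left(-4 + 1\right)\right) + 6 = \left(x - 3\right) + 6 = \left(-3 + x\right) + 6 = 3 + x$)
$z{\left(o \right)} \left(-31\right) + 55 = \left(3 + 15\right) \left(-31\right) + 55 = 18 \left(-31\right) + 55 = -558 + 55 = -503$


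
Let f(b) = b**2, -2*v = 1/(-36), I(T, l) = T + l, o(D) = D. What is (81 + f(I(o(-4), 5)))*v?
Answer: 41/36 ≈ 1.1389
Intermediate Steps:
v = 1/72 (v = -1/2/(-36) = -1/2*(-1/36) = 1/72 ≈ 0.013889)
(81 + f(I(o(-4), 5)))*v = (81 + (-4 + 5)**2)*(1/72) = (81 + 1**2)*(1/72) = (81 + 1)*(1/72) = 82*(1/72) = 41/36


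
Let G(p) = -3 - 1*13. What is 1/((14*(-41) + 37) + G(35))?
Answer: -1/553 ≈ -0.0018083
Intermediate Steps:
G(p) = -16 (G(p) = -3 - 13 = -16)
1/((14*(-41) + 37) + G(35)) = 1/((14*(-41) + 37) - 16) = 1/((-574 + 37) - 16) = 1/(-537 - 16) = 1/(-553) = -1/553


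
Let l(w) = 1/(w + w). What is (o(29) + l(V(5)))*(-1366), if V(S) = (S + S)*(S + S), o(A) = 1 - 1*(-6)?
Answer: -956883/100 ≈ -9568.8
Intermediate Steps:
o(A) = 7 (o(A) = 1 + 6 = 7)
V(S) = 4*S² (V(S) = (2*S)*(2*S) = 4*S²)
l(w) = 1/(2*w)
(o(29) + l(V(5)))*(-1366) = (7 + 1/(2*((4*5²))))*(-1366) = (7 + 1/(2*((4*25))))*(-1366) = (7 + (½)/100)*(-1366) = (7 + (½)*(1/100))*(-1366) = (7 + 1/200)*(-1366) = (1401/200)*(-1366) = -956883/100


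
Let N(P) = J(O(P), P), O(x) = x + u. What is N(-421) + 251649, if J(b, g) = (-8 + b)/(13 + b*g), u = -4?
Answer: 45029568329/178938 ≈ 2.5165e+5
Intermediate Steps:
O(x) = -4 + x (O(x) = x - 4 = -4 + x)
J(b, g) = (-8 + b)/(13 + b*g)
N(P) = (-12 + P)/(13 + P*(-4 + P)) (N(P) = (-8 + (-4 + P))/(13 + (-4 + P)*P) = (-12 + P)/(13 + P*(-4 + P)))
N(-421) + 251649 = (-12 - 421)/(13 - 421*(-4 - 421)) + 251649 = -433/(13 - 421*(-425)) + 251649 = -433/(13 + 178925) + 251649 = -433/178938 + 251649 = 45029568329/178938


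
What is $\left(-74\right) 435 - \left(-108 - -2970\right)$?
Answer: $-35052$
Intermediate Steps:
$\left(-74\right) 435 - \left(-108 - -2970\right) = -32190 - \left(-108 + 2970\right) = -32190 - 2862 = -35052$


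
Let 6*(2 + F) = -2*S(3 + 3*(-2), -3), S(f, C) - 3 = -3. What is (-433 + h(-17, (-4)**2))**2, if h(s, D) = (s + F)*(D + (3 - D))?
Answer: 240100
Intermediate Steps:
S(f, C) = 0 (S(f, C) = 3 - 3 = 0)
F = -2 (F = -2 + (-2*0)/6 = -2 + (1/6)*0 = -2 + 0 = -2)
h(s, D) = -6 + 3*s (h(s, D) = (s - 2)*(D + (3 - D)) = (-2 + s)*3 = -6 + 3*s)
(-433 + h(-17, (-4)**2))**2 = (-433 + (-6 + 3*(-17)))**2 = (-433 + (-6 - 51))**2 = (-433 - 57)**2 = (-490)**2 = 240100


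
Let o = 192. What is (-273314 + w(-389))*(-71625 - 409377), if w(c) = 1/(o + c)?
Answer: 25898522864718/197 ≈ 1.3146e+11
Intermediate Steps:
w(c) = 1/(192 + c)
(-273314 + w(-389))*(-71625 - 409377) = (-273314 + 1/(192 - 389))*(-71625 - 409377) = (-273314 + 1/(-197))*(-481002) = (-273314 - 1/197)*(-481002) = -53842859/197*(-481002) = 25898522864718/197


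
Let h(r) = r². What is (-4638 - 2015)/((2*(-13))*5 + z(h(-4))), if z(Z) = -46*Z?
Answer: 6653/866 ≈ 7.6824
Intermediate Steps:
(-4638 - 2015)/((2*(-13))*5 + z(h(-4))) = (-4638 - 2015)/((2*(-13))*5 - 46*(-4)²) = -6653/(-26*5 - 46*16) = -6653/(-130 - 736) = -6653/(-866) = -6653*(-1/866) = 6653/866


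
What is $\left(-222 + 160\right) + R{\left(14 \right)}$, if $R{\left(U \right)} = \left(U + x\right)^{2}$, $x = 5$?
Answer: $299$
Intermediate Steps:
$R{\left(U \right)} = \left(5 + U\right)^{2}$ ($R{\left(U \right)} = \left(U + 5\right)^{2} = \left(5 + U\right)^{2}$)
$\left(-222 + 160\right) + R{\left(14 \right)} = \left(-222 + 160\right) + \left(5 + 14\right)^{2} = -62 + 19^{2} = -62 + 361 = 299$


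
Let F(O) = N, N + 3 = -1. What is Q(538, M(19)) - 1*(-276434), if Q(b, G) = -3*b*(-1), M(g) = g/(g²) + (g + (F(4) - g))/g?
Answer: 278048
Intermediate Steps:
N = -4 (N = -3 - 1 = -4)
F(O) = -4
M(g) = -3/g (M(g) = g/(g²) + (g + (-4 - g))/g = g/g² - 4/g = 1/g - 4/g = -3/g)
Q(b, G) = 3*b
Q(538, M(19)) - 1*(-276434) = 3*538 - 1*(-276434) = 1614 + 276434 = 278048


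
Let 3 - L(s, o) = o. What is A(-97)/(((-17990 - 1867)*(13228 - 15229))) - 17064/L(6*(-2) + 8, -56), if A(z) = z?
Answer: -678018541571/2344297563 ≈ -289.22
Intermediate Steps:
L(s, o) = 3 - o
A(-97)/(((-17990 - 1867)*(13228 - 15229))) - 17064/L(6*(-2) + 8, -56) = -97*1/((-17990 - 1867)*(13228 - 15229)) - 17064/(3 - 1*(-56)) = -97/((-19857*(-2001))) - 17064/(3 + 56) = -97/39733857 - 17064/59 = -678018541571/2344297563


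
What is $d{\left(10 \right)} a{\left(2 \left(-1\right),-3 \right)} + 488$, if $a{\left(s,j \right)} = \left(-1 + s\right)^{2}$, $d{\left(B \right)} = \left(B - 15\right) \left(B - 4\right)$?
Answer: $218$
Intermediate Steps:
$d{\left(B \right)} = \left(-15 + B\right) \left(-4 + B\right)$
$d{\left(10 \right)} a{\left(2 \left(-1\right),-3 \right)} + 488 = \left(60 + 10^{2} - 190\right) \left(-1 + 2 \left(-1\right)\right)^{2} + 488 = \left(60 + 100 - 190\right) \left(-1 - 2\right)^{2} + 488 = - 30 \left(-3\right)^{2} + 488 = \left(-30\right) 9 + 488 = -270 + 488 = 218$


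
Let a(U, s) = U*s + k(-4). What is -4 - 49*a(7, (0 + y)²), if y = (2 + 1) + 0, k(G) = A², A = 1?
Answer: -3140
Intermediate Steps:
k(G) = 1 (k(G) = 1² = 1)
y = 3 (y = 3 + 0 = 3)
a(U, s) = 1 + U*s (a(U, s) = U*s + 1 = 1 + U*s)
-4 - 49*a(7, (0 + y)²) = -4 - 49*(1 + 7*(0 + 3)²) = -4 - 49*(1 + 7*3²) = -4 - 49*(1 + 7*9) = -4 - 49*(1 + 63) = -4 - 49*64 = -4 - 3136 = -3140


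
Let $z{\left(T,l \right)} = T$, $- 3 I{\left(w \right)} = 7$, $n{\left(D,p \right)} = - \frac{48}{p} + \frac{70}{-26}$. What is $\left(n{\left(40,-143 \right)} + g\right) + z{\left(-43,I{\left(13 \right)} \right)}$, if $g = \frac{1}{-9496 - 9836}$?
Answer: $- \frac{125387495}{2764476} \approx -45.357$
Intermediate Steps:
$n{\left(D,p \right)} = - \frac{35}{13} - \frac{48}{p}$ ($n{\left(D,p \right)} = - \frac{48}{p} + 70 \left(- \frac{1}{26}\right) = - \frac{48}{p} - \frac{35}{13} = - \frac{35}{13} - \frac{48}{p}$)
$I{\left(w \right)} = - \frac{7}{3}$ ($I{\left(w \right)} = \left(- \frac{1}{3}\right) 7 = - \frac{7}{3}$)
$g = - \frac{1}{19332}$ ($g = \frac{1}{-19332} = - \frac{1}{19332} \approx -5.1728 \cdot 10^{-5}$)
$\left(n{\left(40,-143 \right)} + g\right) + z{\left(-43,I{\left(13 \right)} \right)} = \left(\left(- \frac{35}{13} - \frac{48}{-143}\right) - \frac{1}{19332}\right) - 43 = \left(\left(- \frac{35}{13} - - \frac{48}{143}\right) - \frac{1}{19332}\right) - 43 = \left(\left(- \frac{35}{13} + \frac{48}{143}\right) - \frac{1}{19332}\right) - 43 = \left(- \frac{337}{143} - \frac{1}{19332}\right) - 43 = - \frac{6515027}{2764476} - 43 = - \frac{125387495}{2764476}$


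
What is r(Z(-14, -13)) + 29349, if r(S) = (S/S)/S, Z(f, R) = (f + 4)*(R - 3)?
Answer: 4695841/160 ≈ 29349.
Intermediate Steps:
Z(f, R) = (-3 + R)*(4 + f) (Z(f, R) = (4 + f)*(-3 + R) = (-3 + R)*(4 + f))
r(S) = 1/S
r(Z(-14, -13)) + 29349 = 1/(-12 - 3*(-14) + 4*(-13) - 13*(-14)) + 29349 = 1/(-12 + 42 - 52 + 182) + 29349 = 1/160 + 29349 = 4695841/160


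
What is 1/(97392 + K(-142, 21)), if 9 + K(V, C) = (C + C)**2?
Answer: 1/99147 ≈ 1.0086e-5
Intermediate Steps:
K(V, C) = -9 + 4*C**2 (K(V, C) = -9 + (C + C)**2 = -9 + (2*C)**2 = -9 + 4*C**2)
1/(97392 + K(-142, 21)) = 1/(97392 + (-9 + 4*21**2)) = 1/(97392 + (-9 + 4*441)) = 1/(97392 + (-9 + 1764)) = 1/(97392 + 1755) = 1/99147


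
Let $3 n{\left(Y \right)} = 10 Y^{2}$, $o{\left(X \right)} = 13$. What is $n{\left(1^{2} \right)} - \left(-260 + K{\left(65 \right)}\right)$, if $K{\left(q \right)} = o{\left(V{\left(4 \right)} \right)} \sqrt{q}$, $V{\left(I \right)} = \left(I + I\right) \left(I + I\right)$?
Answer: $\frac{790}{3} - 13 \sqrt{65} \approx 158.52$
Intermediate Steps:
$V{\left(I \right)} = 4 I^{2}$ ($V{\left(I \right)} = 2 I 2 I = 4 I^{2}$)
$n{\left(Y \right)} = \frac{10 Y^{2}}{3}$
$K{\left(q \right)} = 13 \sqrt{q}$
$n{\left(1^{2} \right)} - \left(-260 + K{\left(65 \right)}\right) = \frac{10 \left(1^{2}\right)^{2}}{3} + \left(260 - 13 \sqrt{65}\right) = \frac{10 \cdot 1^{2}}{3} + \left(260 - 13 \sqrt{65}\right) = \frac{10}{3} \cdot 1 + \left(260 - 13 \sqrt{65}\right) = \frac{10}{3} + \left(260 - 13 \sqrt{65}\right) = \frac{790}{3} - 13 \sqrt{65}$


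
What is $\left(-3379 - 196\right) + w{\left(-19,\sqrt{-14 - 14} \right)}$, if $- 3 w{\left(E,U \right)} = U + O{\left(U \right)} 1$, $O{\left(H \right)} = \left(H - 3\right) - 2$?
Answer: $- \frac{10720}{3} - \frac{4 i \sqrt{7}}{3} \approx -3573.3 - 3.5277 i$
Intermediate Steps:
$O{\left(H \right)} = -5 + H$ ($O{\left(H \right)} = \left(-3 + H\right) - 2 = -5 + H$)
$w{\left(E,U \right)} = \frac{5}{3} - \frac{2 U}{3}$ ($w{\left(E,U \right)} = - \frac{U + \left(-5 + U\right) 1}{3} = - \frac{U + \left(-5 + U\right)}{3} = - \frac{-5 + 2 U}{3} = \frac{5}{3} - \frac{2 U}{3}$)
$\left(-3379 - 196\right) + w{\left(-19,\sqrt{-14 - 14} \right)} = \left(-3379 - 196\right) + \left(\frac{5}{3} - \frac{2 \sqrt{-14 - 14}}{3}\right) = -3575 + \left(\frac{5}{3} - \frac{2 \sqrt{-28}}{3}\right) = -3575 + \left(\frac{5}{3} - \frac{2 \cdot 2 i \sqrt{7}}{3}\right) = -3575 + \left(\frac{5}{3} - \frac{4 i \sqrt{7}}{3}\right) = - \frac{10720}{3} - \frac{4 i \sqrt{7}}{3}$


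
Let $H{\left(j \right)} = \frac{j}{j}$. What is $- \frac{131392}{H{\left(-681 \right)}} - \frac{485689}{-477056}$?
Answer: $- \frac{62680856263}{477056} \approx -1.3139 \cdot 10^{5}$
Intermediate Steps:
$H{\left(j \right)} = 1$
$- \frac{131392}{H{\left(-681 \right)}} - \frac{485689}{-477056} = - \frac{131392}{1} - \frac{485689}{-477056} = \left(-131392\right) 1 - - \frac{485689}{477056} = -131392 + \frac{485689}{477056} = - \frac{62680856263}{477056}$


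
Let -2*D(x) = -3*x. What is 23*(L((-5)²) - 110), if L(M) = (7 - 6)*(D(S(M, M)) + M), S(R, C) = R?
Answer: -2185/2 ≈ -1092.5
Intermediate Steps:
D(x) = 3*x/2 (D(x) = -(-3)*x/2 = 3*x/2)
L(M) = 5*M/2 (L(M) = (7 - 6)*(3*M/2 + M) = 1*(5*M/2) = 5*M/2)
23*(L((-5)²) - 110) = 23*((5/2)*(-5)² - 110) = 23*((5/2)*25 - 110) = 23*(125/2 - 110) = 23*(-95/2) = -2185/2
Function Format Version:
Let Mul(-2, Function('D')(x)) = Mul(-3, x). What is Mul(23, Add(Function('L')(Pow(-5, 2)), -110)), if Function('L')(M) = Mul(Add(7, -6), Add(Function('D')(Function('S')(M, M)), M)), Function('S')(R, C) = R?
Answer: Rational(-2185, 2) ≈ -1092.5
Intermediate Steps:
Function('D')(x) = Mul(Rational(3, 2), x) (Function('D')(x) = Mul(Rational(-1, 2), Mul(-3, x)) = Mul(Rational(3, 2), x))
Function('L')(M) = Mul(Rational(5, 2), M) (Function('L')(M) = Mul(Add(7, -6), Add(Mul(Rational(3, 2), M), M)) = Mul(1, Mul(Rational(5, 2), M)) = Mul(Rational(5, 2), M))
Mul(23, Add(Function('L')(Pow(-5, 2)), -110)) = Mul(23, Add(Mul(Rational(5, 2), Pow(-5, 2)), -110)) = Mul(23, Add(Mul(Rational(5, 2), 25), -110)) = Mul(23, Add(Rational(125, 2), -110)) = Mul(23, Rational(-95, 2)) = Rational(-2185, 2)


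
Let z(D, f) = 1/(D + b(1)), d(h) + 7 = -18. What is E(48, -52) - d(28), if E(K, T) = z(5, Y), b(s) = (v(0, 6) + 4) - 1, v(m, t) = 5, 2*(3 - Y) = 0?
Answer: 326/13 ≈ 25.077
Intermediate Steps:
Y = 3 (Y = 3 - ½*0 = 3 + 0 = 3)
b(s) = 8 (b(s) = (5 + 4) - 1 = 9 - 1 = 8)
d(h) = -25 (d(h) = -7 - 18 = -25)
z(D, f) = 1/(8 + D) (z(D, f) = 1/(D + 8) = 1/(8 + D))
E(K, T) = 1/13 (E(K, T) = 1/(8 + 5) = 1/13)
E(48, -52) - d(28) = 1/13 - 1*(-25) = 1/13 + 25 = 326/13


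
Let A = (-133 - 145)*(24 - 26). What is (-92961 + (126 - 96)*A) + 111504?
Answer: 35223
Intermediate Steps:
A = 556 (A = -278*(-2) = 556)
(-92961 + (126 - 96)*A) + 111504 = (-92961 + (126 - 96)*556) + 111504 = (-92961 + 30*556) + 111504 = (-92961 + 16680) + 111504 = -76281 + 111504 = 35223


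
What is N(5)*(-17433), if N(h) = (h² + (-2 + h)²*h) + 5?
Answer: -1307475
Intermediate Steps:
N(h) = 5 + h² + h*(-2 + h)² (N(h) = (h² + h*(-2 + h)²) + 5 = 5 + h² + h*(-2 + h)²)
N(5)*(-17433) = (5 + 5² + 5*(-2 + 5)²)*(-17433) = (5 + 25 + 5*3²)*(-17433) = (5 + 25 + 5*9)*(-17433) = (5 + 25 + 45)*(-17433) = 75*(-17433) = -1307475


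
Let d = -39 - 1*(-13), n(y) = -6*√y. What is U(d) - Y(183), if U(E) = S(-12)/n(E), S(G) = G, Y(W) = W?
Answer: -183 - I*√26/13 ≈ -183.0 - 0.39223*I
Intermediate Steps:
d = -26 (d = -39 + 13 = -26)
U(E) = 2/√E (U(E) = -12*(-1/(6*√E)) = -(-2)/√E = 2/√E)
U(d) - Y(183) = 2/√(-26) - 1*183 = 2*(-I*√26/26) - 183 = -I*√26/13 - 183 = -183 - I*√26/13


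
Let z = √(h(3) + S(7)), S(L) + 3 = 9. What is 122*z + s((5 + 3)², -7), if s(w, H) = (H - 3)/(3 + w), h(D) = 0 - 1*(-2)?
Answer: -10/67 + 244*√2 ≈ 344.92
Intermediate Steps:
h(D) = 2 (h(D) = 0 + 2 = 2)
S(L) = 6 (S(L) = -3 + 9 = 6)
s(w, H) = (-3 + H)/(3 + w)
z = 2*√2 (z = √(2 + 6) = √8 = 2*√2 ≈ 2.8284)
122*z + s((5 + 3)², -7) = 122*(2*√2) + (-3 - 7)/(3 + (5 + 3)²) = 244*√2 - 10/(3 + 8²) = 244*√2 - 10/(3 + 64) = 244*√2 - 10/67 = -10/67 + 244*√2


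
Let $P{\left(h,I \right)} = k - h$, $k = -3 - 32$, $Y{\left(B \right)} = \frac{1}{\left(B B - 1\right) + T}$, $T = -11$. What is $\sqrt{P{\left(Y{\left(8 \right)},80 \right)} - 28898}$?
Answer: $\frac{i \sqrt{19558721}}{26} \approx 170.1 i$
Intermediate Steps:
$Y{\left(B \right)} = \frac{1}{-12 + B^{2}}$ ($Y{\left(B \right)} = \frac{1}{\left(B B - 1\right) - 11} = \frac{1}{\left(B^{2} - 1\right) - 11} = \frac{1}{\left(-1 + B^{2}\right) - 11} = \frac{1}{-12 + B^{2}}$)
$k = -35$ ($k = -3 - 32 = -35$)
$P{\left(h,I \right)} = -35 - h$
$\sqrt{P{\left(Y{\left(8 \right)},80 \right)} - 28898} = \sqrt{\left(-35 - \frac{1}{-12 + 8^{2}}\right) - 28898} = \sqrt{\left(-35 - \frac{1}{-12 + 64}\right) - 28898} = \sqrt{\left(-35 - \frac{1}{52}\right) - 28898} = \sqrt{- \frac{1821}{52} - 28898} = \sqrt{- \frac{1504517}{52}} = \frac{i \sqrt{19558721}}{26}$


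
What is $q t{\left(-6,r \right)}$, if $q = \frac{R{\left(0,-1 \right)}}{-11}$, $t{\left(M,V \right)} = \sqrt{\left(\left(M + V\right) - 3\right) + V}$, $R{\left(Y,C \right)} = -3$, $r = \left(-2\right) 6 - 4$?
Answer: $\frac{3 i \sqrt{41}}{11} \approx 1.7463 i$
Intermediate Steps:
$r = -16$ ($r = -12 - 4 = -16$)
$t{\left(M,V \right)} = \sqrt{-3 + M + 2 V}$ ($t{\left(M,V \right)} = \sqrt{\left(-3 + M + V\right) + V} = \sqrt{-3 + M + 2 V}$)
$q = \frac{3}{11}$ ($q = - \frac{3}{-11} = \left(-3\right) \left(- \frac{1}{11}\right) = \frac{3}{11} \approx 0.27273$)
$q t{\left(-6,r \right)} = \frac{3 \sqrt{-3 - 6 + 2 \left(-16\right)}}{11} = \frac{3 \sqrt{-3 - 6 - 32}}{11} = \frac{3 \sqrt{-41}}{11} = \frac{3 i \sqrt{41}}{11}$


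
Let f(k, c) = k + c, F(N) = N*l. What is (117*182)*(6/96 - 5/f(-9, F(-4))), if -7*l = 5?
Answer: 6420141/344 ≈ 18663.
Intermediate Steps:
l = -5/7 (l = -⅐*5 = -5/7 ≈ -0.71429)
F(N) = -5*N/7 (F(N) = N*(-5/7) = -5*N/7)
f(k, c) = c + k
(117*182)*(6/96 - 5/f(-9, F(-4))) = (117*182)*(6/96 - 5/(-5/7*(-4) - 9)) = 21294*(6*(1/96) - 5/(20/7 - 9)) = 21294*(1/16 - 5/(-43/7)) = 21294*(1/16 - 5*(-7/43)) = 21294*(1/16 + 35/43) = 21294*(603/688) = 6420141/344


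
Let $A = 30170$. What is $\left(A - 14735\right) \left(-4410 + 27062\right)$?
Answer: $349633620$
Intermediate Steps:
$\left(A - 14735\right) \left(-4410 + 27062\right) = \left(30170 - 14735\right) \left(-4410 + 27062\right) = 15435 \cdot 22652 = 349633620$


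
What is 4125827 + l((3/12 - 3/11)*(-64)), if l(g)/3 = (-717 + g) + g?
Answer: 45360532/11 ≈ 4.1237e+6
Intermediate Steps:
l(g) = -2151 + 6*g (l(g) = 3*((-717 + g) + g) = 3*(-717 + 2*g) = -2151 + 6*g)
4125827 + l((3/12 - 3/11)*(-64)) = 4125827 + (-2151 + 6*((3/12 - 3/11)*(-64))) = 4125827 + (-2151 + 6*((3*(1/12) - 3*1/11)*(-64))) = 4125827 + (-2151 + 6*((¼ - 3/11)*(-64))) = 4125827 + (-2151 + 6*(-1/44*(-64))) = 4125827 + (-2151 + 6*(16/11)) = 4125827 + (-2151 + 96/11) = 4125827 - 23565/11 = 45360532/11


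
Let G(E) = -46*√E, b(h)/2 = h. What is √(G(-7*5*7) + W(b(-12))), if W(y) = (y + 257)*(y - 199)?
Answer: √(-51959 - 322*I*√5) ≈ 1.579 - 227.95*I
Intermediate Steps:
b(h) = 2*h
W(y) = (-199 + y)*(257 + y) (W(y) = (257 + y)*(-199 + y) = (-199 + y)*(257 + y))
√(G(-7*5*7) + W(b(-12))) = √(-46*√7*(I*√35) + (-51143 + (2*(-12))² + 58*(2*(-12)))) = √(-46*7*I*√5 + (-51143 + (-24)² + 58*(-24))) = √(-322*I*√5 + (-51143 + 576 - 1392)) = √(-322*I*√5 - 51959) = √(-51959 - 322*I*√5)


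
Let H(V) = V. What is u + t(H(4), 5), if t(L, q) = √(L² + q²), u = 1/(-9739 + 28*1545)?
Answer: 1/33521 + √41 ≈ 6.4032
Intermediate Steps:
u = 1/33521 (u = 1/(-9739 + 43260) = 1/33521 ≈ 2.9832e-5)
u + t(H(4), 5) = 1/33521 + √(4² + 5²) = 1/33521 + √(16 + 25) = 1/33521 + √41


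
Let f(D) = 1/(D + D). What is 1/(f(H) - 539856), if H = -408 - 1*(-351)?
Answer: -114/61543585 ≈ -1.8523e-6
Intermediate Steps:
H = -57 (H = -408 + 351 = -57)
f(D) = 1/(2*D)
1/(f(H) - 539856) = 1/((½)/(-57) - 539856) = 1/((½)*(-1/57) - 539856) = 1/(-1/114 - 539856) = 1/(-61543585/114) = -114/61543585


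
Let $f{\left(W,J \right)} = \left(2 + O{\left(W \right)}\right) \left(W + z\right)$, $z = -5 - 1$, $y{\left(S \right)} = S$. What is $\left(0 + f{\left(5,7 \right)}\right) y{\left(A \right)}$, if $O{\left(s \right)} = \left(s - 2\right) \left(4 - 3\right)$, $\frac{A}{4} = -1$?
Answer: $20$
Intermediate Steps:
$A = -4$ ($A = 4 \left(-1\right) = -4$)
$O{\left(s \right)} = -2 + s$ ($O{\left(s \right)} = \left(-2 + s\right) 1 = -2 + s$)
$z = -6$ ($z = -5 - 1 = -6$)
$f{\left(W,J \right)} = W \left(-6 + W\right)$ ($f{\left(W,J \right)} = \left(2 + \left(-2 + W\right)\right) \left(W - 6\right) = W \left(-6 + W\right)$)
$\left(0 + f{\left(5,7 \right)}\right) y{\left(A \right)} = \left(0 + 5 \left(-6 + 5\right)\right) \left(-4\right) = \left(0 + 5 \left(-1\right)\right) \left(-4\right) = \left(0 - 5\right) \left(-4\right) = \left(-5\right) \left(-4\right) = 20$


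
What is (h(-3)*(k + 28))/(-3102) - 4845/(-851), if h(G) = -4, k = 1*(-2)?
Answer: 7558847/1319901 ≈ 5.7268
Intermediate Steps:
k = -2
(h(-3)*(k + 28))/(-3102) - 4845/(-851) = -4*(-2 + 28)/(-3102) - 4845/(-851) = -4*26*(-1/3102) - 4845*(-1/851) = -104*(-1/3102) + 4845/851 = 52/1551 + 4845/851 = 7558847/1319901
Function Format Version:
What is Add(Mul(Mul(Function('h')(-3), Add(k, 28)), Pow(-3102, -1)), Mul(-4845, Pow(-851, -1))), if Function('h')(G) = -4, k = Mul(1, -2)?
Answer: Rational(7558847, 1319901) ≈ 5.7268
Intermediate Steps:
k = -2
Add(Mul(Mul(Function('h')(-3), Add(k, 28)), Pow(-3102, -1)), Mul(-4845, Pow(-851, -1))) = Add(Mul(Mul(-4, Add(-2, 28)), Pow(-3102, -1)), Mul(-4845, Pow(-851, -1))) = Add(Mul(Mul(-4, 26), Rational(-1, 3102)), Mul(-4845, Rational(-1, 851))) = Add(Mul(-104, Rational(-1, 3102)), Rational(4845, 851)) = Add(Rational(52, 1551), Rational(4845, 851)) = Rational(7558847, 1319901)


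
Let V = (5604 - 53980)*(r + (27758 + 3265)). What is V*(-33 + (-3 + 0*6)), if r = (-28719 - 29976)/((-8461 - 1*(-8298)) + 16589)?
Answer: 10318096625328/191 ≈ 5.4021e+10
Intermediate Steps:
r = -1365/382 (r = -58695/((-8461 + 8298) + 16589) = -58695/(-163 + 16589) = -58695/16426 = -58695*1/16426 = -1365/382 ≈ -3.5733)
V = -286613795148/191 (V = (5604 - 53980)*(-1365/382 + (27758 + 3265)) = -48376*(-1365/382 + 31023) = -48376*11849421/382 = -286613795148/191 ≈ -1.5006e+9)
V*(-33 + (-3 + 0*6)) = -286613795148*(-33 + (-3 + 0*6))/191 = -286613795148*(-33 + (-3 + 0))/191 = -286613795148*(-33 - 3)/191 = -286613795148/191*(-36) = 10318096625328/191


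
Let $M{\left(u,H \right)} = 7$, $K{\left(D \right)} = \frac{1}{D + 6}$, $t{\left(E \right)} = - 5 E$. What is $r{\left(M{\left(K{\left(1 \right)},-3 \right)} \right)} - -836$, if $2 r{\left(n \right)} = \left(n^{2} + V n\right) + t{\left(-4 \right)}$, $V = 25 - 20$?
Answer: $888$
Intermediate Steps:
$K{\left(D \right)} = \frac{1}{6 + D}$
$V = 5$ ($V = 25 - 20 = 5$)
$r{\left(n \right)} = 10 + \frac{n^{2}}{2} + \frac{5 n}{2}$ ($r{\left(n \right)} = \frac{\left(n^{2} + 5 n\right) - -20}{2} = \frac{\left(n^{2} + 5 n\right) + 20}{2} = \frac{20 + n^{2} + 5 n}{2} = 10 + \frac{n^{2}}{2} + \frac{5 n}{2}$)
$r{\left(M{\left(K{\left(1 \right)},-3 \right)} \right)} - -836 = \left(10 + \frac{7^{2}}{2} + \frac{5}{2} \cdot 7\right) - -836 = \left(10 + \frac{1}{2} \cdot 49 + \frac{35}{2}\right) + 836 = \left(10 + \frac{49}{2} + \frac{35}{2}\right) + 836 = 52 + 836 = 888$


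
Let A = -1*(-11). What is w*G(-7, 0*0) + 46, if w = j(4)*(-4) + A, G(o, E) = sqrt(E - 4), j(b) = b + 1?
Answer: 46 - 18*I ≈ 46.0 - 18.0*I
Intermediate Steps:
A = 11
j(b) = 1 + b
G(o, E) = sqrt(-4 + E)
w = -9 (w = (1 + 4)*(-4) + 11 = 5*(-4) + 11 = -20 + 11 = -9)
w*G(-7, 0*0) + 46 = -9*sqrt(-4 + 0*0) + 46 = -9*sqrt(-4 + 0) + 46 = -18*I + 46 = 46 - 18*I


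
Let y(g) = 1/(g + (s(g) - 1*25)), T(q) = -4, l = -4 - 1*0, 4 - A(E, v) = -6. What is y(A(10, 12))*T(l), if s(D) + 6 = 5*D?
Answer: -4/29 ≈ -0.13793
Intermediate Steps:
A(E, v) = 10 (A(E, v) = 4 - 1*(-6) = 4 + 6 = 10)
s(D) = -6 + 5*D
l = -4 (l = -4 + 0 = -4)
y(g) = 1/(-31 + 6*g) (y(g) = 1/(g + ((-6 + 5*g) - 1*25)) = 1/(g + ((-6 + 5*g) - 25)) = 1/(g + (-31 + 5*g)) = 1/(-31 + 6*g))
y(A(10, 12))*T(l) = -4/(-31 + 6*10) = -4/(-31 + 60) = -4/29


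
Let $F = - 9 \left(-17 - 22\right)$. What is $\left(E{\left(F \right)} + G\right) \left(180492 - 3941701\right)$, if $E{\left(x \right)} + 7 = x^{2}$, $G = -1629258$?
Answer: $5664621471376$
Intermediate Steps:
$F = 351$ ($F = \left(-9\right) \left(-39\right) = 351$)
$E{\left(x \right)} = -7 + x^{2}$
$\left(E{\left(F \right)} + G\right) \left(180492 - 3941701\right) = \left(\left(-7 + 351^{2}\right) - 1629258\right) \left(180492 - 3941701\right) = \left(\left(-7 + 123201\right) - 1629258\right) \left(-3761209\right) = \left(123194 - 1629258\right) \left(-3761209\right) = \left(-1506064\right) \left(-3761209\right) = 5664621471376$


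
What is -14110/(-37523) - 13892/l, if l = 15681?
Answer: -300010606/588398163 ≈ -0.50988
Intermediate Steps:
-14110/(-37523) - 13892/l = -14110/(-37523) - 13892/15681 = -14110*(-1/37523) - 13892*1/15681 = 14110/37523 - 13892/15681 = -300010606/588398163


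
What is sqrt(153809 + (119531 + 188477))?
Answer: 69*sqrt(97) ≈ 679.57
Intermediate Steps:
sqrt(153809 + (119531 + 188477)) = sqrt(153809 + 308008) = sqrt(461817) = 69*sqrt(97)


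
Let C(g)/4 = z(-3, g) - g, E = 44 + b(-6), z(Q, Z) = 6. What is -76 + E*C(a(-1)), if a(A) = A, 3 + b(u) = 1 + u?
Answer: 932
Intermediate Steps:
b(u) = -2 + u (b(u) = -3 + (1 + u) = -2 + u)
E = 36 (E = 44 + (-2 - 6) = 44 - 8 = 36)
C(g) = 24 - 4*g (C(g) = 4*(6 - g) = 24 - 4*g)
-76 + E*C(a(-1)) = -76 + 36*(24 - 4*(-1)) = -76 + 36*(24 + 4) = -76 + 36*28 = -76 + 1008 = 932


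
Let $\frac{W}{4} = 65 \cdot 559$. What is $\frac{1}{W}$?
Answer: $\frac{1}{145340} \approx 6.8804 \cdot 10^{-6}$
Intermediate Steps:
$W = 145340$ ($W = 4 \cdot 65 \cdot 559 = 4 \cdot 36335 = 145340$)
$\frac{1}{W} = \frac{1}{145340}$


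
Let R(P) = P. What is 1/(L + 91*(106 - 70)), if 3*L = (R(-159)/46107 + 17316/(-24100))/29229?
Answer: 8119660555575/26600007913211974 ≈ 0.00030525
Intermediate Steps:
L = -66851726/8119660555575 (L = ((-159/46107 + 17316/(-24100))/29229)/3 = ((-159*1/46107 + 17316*(-1/24100))*(1/29229))/3 = ((-53/15369 - 4329/6025)*(1/29229))/3 = (-66851726/92598225*1/29229)/3 = (1/3)*(-66851726/2706553518525) = -66851726/8119660555575 ≈ -8.2333e-6)
1/(L + 91*(106 - 70)) = 1/(-66851726/8119660555575 + 91*(106 - 70)) = 1/(-66851726/8119660555575 + 91*36) = 1/(-66851726/8119660555575 + 3276) = 1/(26600007913211974/8119660555575) = 8119660555575/26600007913211974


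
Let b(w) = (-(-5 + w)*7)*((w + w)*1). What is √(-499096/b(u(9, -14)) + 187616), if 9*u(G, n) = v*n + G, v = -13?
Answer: √1788208034431910/97601 ≈ 433.27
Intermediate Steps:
u(G, n) = -13*n/9 + G/9 (u(G, n) = (-13*n + G)/9 = (G - 13*n)/9 = -13*n/9 + G/9)
b(w) = 2*w*(35 - 7*w) (b(w) = ((5 - w)*7)*((2*w)*1) = (35 - 7*w)*(2*w) = 2*w*(35 - 7*w))
√(-499096/b(u(9, -14)) + 187616) = √(-499096*1/(14*(5 - (-13/9*(-14) + (⅑)*9))*(-13/9*(-14) + (⅑)*9)) + 187616) = √(-499096*1/(14*(5 - (182/9 + 1))*(182/9 + 1)) + 187616) = √(-499096*9/(2674*(5 - 1*191/9)) + 187616) = √(-499096*9/(2674*(5 - 191/9)) + 187616) = √(-499096/(14*(191/9)*(-146/9)) + 187616) = √(-499096/(-390404/81) + 187616) = √(-499096*(-81/390404) + 187616) = √(10106694/97601 + 187616) = √(18321615910/97601) = √1788208034431910/97601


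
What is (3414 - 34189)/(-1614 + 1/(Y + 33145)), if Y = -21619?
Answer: 354712650/18602963 ≈ 19.068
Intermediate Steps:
(3414 - 34189)/(-1614 + 1/(Y + 33145)) = (3414 - 34189)/(-1614 + 1/(-21619 + 33145)) = -30775/(-1614 + 1/11526) = -30775/(-18602963/11526) = -30775*(-11526/18602963) = 354712650/18602963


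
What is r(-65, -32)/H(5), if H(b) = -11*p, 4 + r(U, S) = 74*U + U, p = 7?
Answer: 697/11 ≈ 63.364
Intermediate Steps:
r(U, S) = -4 + 75*U (r(U, S) = -4 + (74*U + U) = -4 + 75*U)
H(b) = -77 (H(b) = -11*7 = -77)
r(-65, -32)/H(5) = (-4 + 75*(-65))/(-77) = (-4 - 4875)*(-1/77) = -4879*(-1/77) = 697/11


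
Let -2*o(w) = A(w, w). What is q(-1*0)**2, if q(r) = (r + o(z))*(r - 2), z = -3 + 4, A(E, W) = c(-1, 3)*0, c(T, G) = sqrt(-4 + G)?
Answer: 0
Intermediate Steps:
A(E, W) = 0 (A(E, W) = sqrt(-4 + 3)*0 = sqrt(-1)*0 = I*0 = 0)
z = 1
o(w) = 0 (o(w) = -1/2*0 = 0)
q(r) = r*(-2 + r) (q(r) = (r + 0)*(r - 2) = r*(-2 + r))
q(-1*0)**2 = ((-1*0)*(-2 - 1*0))**2 = (0*(-2 + 0))**2 = (0*(-2))**2 = 0**2 = 0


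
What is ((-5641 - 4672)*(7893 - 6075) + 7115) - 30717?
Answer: -18772636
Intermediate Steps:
((-5641 - 4672)*(7893 - 6075) + 7115) - 30717 = (-10313*1818 + 7115) - 30717 = (-18749034 + 7115) - 30717 = -18741919 - 30717 = -18772636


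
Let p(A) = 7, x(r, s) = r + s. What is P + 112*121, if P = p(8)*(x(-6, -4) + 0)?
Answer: 13482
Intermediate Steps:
P = -70 (P = 7*((-6 - 4) + 0) = 7*(-10 + 0) = 7*(-10) = -70)
P + 112*121 = -70 + 112*121 = -70 + 13552 = 13482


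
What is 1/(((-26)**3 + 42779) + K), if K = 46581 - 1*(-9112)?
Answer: 1/80896 ≈ 1.2362e-5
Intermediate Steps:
K = 55693 (K = 46581 + 9112 = 55693)
1/(((-26)**3 + 42779) + K) = 1/(((-26)**3 + 42779) + 55693) = 1/((-17576 + 42779) + 55693) = 1/(25203 + 55693) = 1/80896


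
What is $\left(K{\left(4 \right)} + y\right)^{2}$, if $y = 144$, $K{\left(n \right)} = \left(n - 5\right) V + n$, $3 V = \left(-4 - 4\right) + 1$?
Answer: $\frac{203401}{9} \approx 22600.0$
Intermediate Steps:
$V = - \frac{7}{3}$ ($V = \frac{\left(-4 - 4\right) + 1}{3} = \frac{-8 + 1}{3} = \frac{1}{3} \left(-7\right) = - \frac{7}{3} \approx -2.3333$)
$K{\left(n \right)} = \frac{35}{3} - \frac{4 n}{3}$ ($K{\left(n \right)} = \left(n - 5\right) \left(- \frac{7}{3}\right) + n = \left(-5 + n\right) \left(- \frac{7}{3}\right) + n = \left(\frac{35}{3} - \frac{7 n}{3}\right) + n = \frac{35}{3} - \frac{4 n}{3}$)
$\left(K{\left(4 \right)} + y\right)^{2} = \left(\left(\frac{35}{3} - \frac{16}{3}\right) + 144\right)^{2} = \left(\frac{19}{3} + 144\right)^{2} = \left(\frac{451}{3}\right)^{2} = \frac{203401}{9}$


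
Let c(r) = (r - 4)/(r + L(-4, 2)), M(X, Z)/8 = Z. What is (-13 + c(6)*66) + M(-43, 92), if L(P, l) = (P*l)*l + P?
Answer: 4995/7 ≈ 713.57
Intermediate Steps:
M(X, Z) = 8*Z
L(P, l) = P + P*l² (L(P, l) = P*l² + P = P + P*l²)
c(r) = (-4 + r)/(-20 + r) (c(r) = (r - 4)/(r - 4*(1 + 2²)) = (-4 + r)/(r - 4*(1 + 4)) = (-4 + r)/(r - 4*5) = (-4 + r)/(r - 20) = (-4 + r)/(-20 + r))
(-13 + c(6)*66) + M(-43, 92) = (-13 + ((-4 + 6)/(-20 + 6))*66) + 8*92 = (-13 + (2/(-14))*66) + 736 = (-13 - 1/14*2*66) + 736 = (-13 - ⅐*66) + 736 = (-13 - 66/7) + 736 = -157/7 + 736 = 4995/7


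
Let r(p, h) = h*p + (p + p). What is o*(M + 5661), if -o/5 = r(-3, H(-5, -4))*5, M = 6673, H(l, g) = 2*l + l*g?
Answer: 11100600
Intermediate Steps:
H(l, g) = 2*l + g*l
r(p, h) = 2*p + h*p (r(p, h) = h*p + 2*p = 2*p + h*p)
o = 900 (o = -5*(-3*(2 - 5*(2 - 4)))*5 = -5*(-3*(2 - 5*(-2)))*5 = -5*(-3*(2 + 10))*5 = -5*(-3*12)*5 = -(-180)*5 = -5*(-180) = 900)
o*(M + 5661) = 900*(6673 + 5661) = 900*12334 = 11100600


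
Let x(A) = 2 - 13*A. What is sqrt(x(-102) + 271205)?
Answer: sqrt(272533) ≈ 522.05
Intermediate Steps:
sqrt(x(-102) + 271205) = sqrt((2 - 13*(-102)) + 271205) = sqrt((2 + 1326) + 271205) = sqrt(1328 + 271205) = sqrt(272533)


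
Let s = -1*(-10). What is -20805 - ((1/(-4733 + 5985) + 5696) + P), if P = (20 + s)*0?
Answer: -33179253/1252 ≈ -26501.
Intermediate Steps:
s = 10
P = 0 (P = (20 + 10)*0 = 30*0 = 0)
-20805 - ((1/(-4733 + 5985) + 5696) + P) = -20805 - ((1/(-4733 + 5985) + 5696) + 0) = -20805 - ((1/1252 + 5696) + 0) = -20805 - (7131393/1252 + 0) = -20805 - 1*7131393/1252 = -20805 - 7131393/1252 = -33179253/1252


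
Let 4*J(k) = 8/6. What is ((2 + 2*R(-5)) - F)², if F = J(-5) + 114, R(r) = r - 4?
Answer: 152881/9 ≈ 16987.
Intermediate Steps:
R(r) = -4 + r
J(k) = ⅓ (J(k) = (8/6)/4 = (8*(⅙))/4 = (¼)*(4/3) = ⅓)
F = 343/3 (F = ⅓ + 114 = 343/3 ≈ 114.33)
((2 + 2*R(-5)) - F)² = ((2 + 2*(-4 - 5)) - 1*343/3)² = ((2 + 2*(-9)) - 343/3)² = ((2 - 18) - 343/3)² = (-16 - 343/3)² = (-391/3)² = 152881/9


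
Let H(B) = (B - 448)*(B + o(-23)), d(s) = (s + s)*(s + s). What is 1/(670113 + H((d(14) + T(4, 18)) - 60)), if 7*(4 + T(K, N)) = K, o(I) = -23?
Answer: 49/42152301 ≈ 1.1625e-6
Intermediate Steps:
d(s) = 4*s² (d(s) = (2*s)*(2*s) = 4*s²)
T(K, N) = -4 + K/7
H(B) = (-448 + B)*(-23 + B) (H(B) = (B - 448)*(B - 23) = (-448 + B)*(-23 + B))
1/(670113 + H((d(14) + T(4, 18)) - 60)) = 1/(670113 + (10304 + ((4*14² + (-4 + (⅐)*4)) - 60)² - 471*((4*14² + (-4 + (⅐)*4)) - 60))) = 1/(670113 + (10304 + ((4*196 + (-4 + 4/7)) - 60)² - 471*((4*196 + (-4 + 4/7)) - 60))) = 1/(670113 + (10304 + ((784 - 24/7) - 60)² - 471*((784 - 24/7) - 60))) = 1/(670113 + (10304 + (5464/7 - 60)² - 471*(5464/7 - 60))) = 1/(670113 + (10304 + (5044/7)² - 471*5044/7)) = 1/(670113 + (10304 + 25441936/49 - 2375724/7)) = 1/(670113 + 9316764/49) = 1/(42152301/49) = 49/42152301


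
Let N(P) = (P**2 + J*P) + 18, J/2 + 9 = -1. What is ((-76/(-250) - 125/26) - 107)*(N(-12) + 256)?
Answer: -119225323/1625 ≈ -73369.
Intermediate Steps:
J = -20 (J = -18 + 2*(-1) = -18 - 2 = -20)
N(P) = 18 + P**2 - 20*P (N(P) = (P**2 - 20*P) + 18 = 18 + P**2 - 20*P)
((-76/(-250) - 125/26) - 107)*(N(-12) + 256) = ((-76/(-250) - 125/26) - 107)*((18 + (-12)**2 - 20*(-12)) + 256) = ((-76*(-1/250) - 125*1/26) - 107)*((18 + 144 + 240) + 256) = ((38/125 - 125/26) - 107)*(402 + 256) = (-14637/3250 - 107)*658 = -362387/3250*658 = -119225323/1625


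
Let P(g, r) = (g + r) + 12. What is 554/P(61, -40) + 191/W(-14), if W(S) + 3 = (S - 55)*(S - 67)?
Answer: 1033649/61446 ≈ 16.822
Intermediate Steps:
W(S) = -3 + (-67 + S)*(-55 + S) (W(S) = -3 + (S - 55)*(S - 67) = -3 + (-55 + S)*(-67 + S) = -3 + (-67 + S)*(-55 + S))
P(g, r) = 12 + g + r
554/P(61, -40) + 191/W(-14) = 554/(12 + 61 - 40) + 191/(3682 + (-14)² - 122*(-14)) = 554/33 + 191/(3682 + 196 + 1708) = 554*(1/33) + 191/5586 = 554/33 + 191*(1/5586) = 554/33 + 191/5586 = 1033649/61446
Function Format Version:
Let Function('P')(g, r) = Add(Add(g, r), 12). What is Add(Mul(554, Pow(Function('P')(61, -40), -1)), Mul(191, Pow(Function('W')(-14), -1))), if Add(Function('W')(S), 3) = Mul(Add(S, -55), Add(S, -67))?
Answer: Rational(1033649, 61446) ≈ 16.822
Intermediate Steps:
Function('W')(S) = Add(-3, Mul(Add(-67, S), Add(-55, S))) (Function('W')(S) = Add(-3, Mul(Add(S, -55), Add(S, -67))) = Add(-3, Mul(Add(-55, S), Add(-67, S))) = Add(-3, Mul(Add(-67, S), Add(-55, S))))
Function('P')(g, r) = Add(12, g, r)
Add(Mul(554, Pow(Function('P')(61, -40), -1)), Mul(191, Pow(Function('W')(-14), -1))) = Add(Mul(554, Pow(Add(12, 61, -40), -1)), Mul(191, Pow(Add(3682, Pow(-14, 2), Mul(-122, -14)), -1))) = Add(Mul(554, Pow(33, -1)), Mul(191, Pow(Add(3682, 196, 1708), -1))) = Add(Mul(554, Rational(1, 33)), Mul(191, Pow(5586, -1))) = Add(Rational(554, 33), Mul(191, Rational(1, 5586))) = Add(Rational(554, 33), Rational(191, 5586)) = Rational(1033649, 61446)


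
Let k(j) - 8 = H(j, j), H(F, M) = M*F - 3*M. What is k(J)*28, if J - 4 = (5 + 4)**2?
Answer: 195384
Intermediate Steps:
H(F, M) = -3*M + F*M (H(F, M) = F*M - 3*M = -3*M + F*M)
J = 85 (J = 4 + (5 + 4)**2 = 4 + 9**2 = 4 + 81 = 85)
k(j) = 8 + j*(-3 + j)
k(J)*28 = (8 + 85*(-3 + 85))*28 = (8 + 85*82)*28 = (8 + 6970)*28 = 6978*28 = 195384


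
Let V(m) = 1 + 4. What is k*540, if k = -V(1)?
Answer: -2700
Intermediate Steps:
V(m) = 5
k = -5 (k = -1*5 = -5)
k*540 = -5*540 = -2700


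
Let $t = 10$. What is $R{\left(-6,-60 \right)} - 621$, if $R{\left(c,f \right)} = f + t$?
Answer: $-671$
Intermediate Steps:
$R{\left(c,f \right)} = 10 + f$ ($R{\left(c,f \right)} = f + 10 = 10 + f$)
$R{\left(-6,-60 \right)} - 621 = \left(10 - 60\right) - 621 = -50 - 621 = -671$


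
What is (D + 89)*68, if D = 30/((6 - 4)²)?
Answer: 6562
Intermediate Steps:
D = 15/2 (D = 30/(2²) = 30/4 = 30*(¼) = 15/2 ≈ 7.5000)
(D + 89)*68 = (15/2 + 89)*68 = (193/2)*68 = 6562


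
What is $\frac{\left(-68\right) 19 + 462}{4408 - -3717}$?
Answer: $- \frac{166}{1625} \approx -0.10215$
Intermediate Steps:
$\frac{\left(-68\right) 19 + 462}{4408 - -3717} = \frac{-1292 + 462}{4408 + 3717} = - \frac{830}{8125} = \left(-830\right) \frac{1}{8125} = - \frac{166}{1625}$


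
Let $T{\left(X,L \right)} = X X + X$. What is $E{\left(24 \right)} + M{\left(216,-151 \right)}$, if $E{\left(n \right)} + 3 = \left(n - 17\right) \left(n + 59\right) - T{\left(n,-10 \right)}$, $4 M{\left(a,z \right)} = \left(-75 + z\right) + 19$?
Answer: $- \frac{295}{4} \approx -73.75$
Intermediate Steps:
$M{\left(a,z \right)} = -14 + \frac{z}{4}$ ($M{\left(a,z \right)} = \frac{\left(-75 + z\right) + 19}{4} = \frac{-56 + z}{4} = -14 + \frac{z}{4}$)
$T{\left(X,L \right)} = X + X^{2}$ ($T{\left(X,L \right)} = X^{2} + X = X + X^{2}$)
$E{\left(n \right)} = -3 + \left(-17 + n\right) \left(59 + n\right) - n \left(1 + n\right)$ ($E{\left(n \right)} = -3 - \left(n \left(1 + n\right) - \left(n - 17\right) \left(n + 59\right)\right) = -3 - \left(n \left(1 + n\right) - \left(-17 + n\right) \left(59 + n\right)\right) = -3 + \left(-17 + n\right) \left(59 + n\right) - n \left(1 + n\right)$)
$E{\left(24 \right)} + M{\left(216,-151 \right)} = \left(-1006 + 41 \cdot 24\right) + \left(-14 + \frac{1}{4} \left(-151\right)\right) = \left(-1006 + 984\right) - \frac{207}{4} = -22 - \frac{207}{4} = - \frac{295}{4}$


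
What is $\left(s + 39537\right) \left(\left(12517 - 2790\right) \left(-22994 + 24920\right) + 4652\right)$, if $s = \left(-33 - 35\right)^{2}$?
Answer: $827526531494$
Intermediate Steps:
$s = 4624$ ($s = \left(-68\right)^{2} = 4624$)
$\left(s + 39537\right) \left(\left(12517 - 2790\right) \left(-22994 + 24920\right) + 4652\right) = \left(4624 + 39537\right) \left(\left(12517 - 2790\right) \left(-22994 + 24920\right) + 4652\right) = 44161 \left(9727 \cdot 1926 + 4652\right) = 44161 \left(18734202 + 4652\right) = 44161 \cdot 18738854 = 827526531494$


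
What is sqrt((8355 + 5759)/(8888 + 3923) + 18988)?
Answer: sqrt(3116524052802)/12811 ≈ 137.80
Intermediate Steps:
sqrt((8355 + 5759)/(8888 + 3923) + 18988) = sqrt(14114/12811 + 18988) = sqrt(243269382/12811) = sqrt(3116524052802)/12811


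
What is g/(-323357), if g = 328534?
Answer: -328534/323357 ≈ -1.0160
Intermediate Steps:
g/(-323357) = 328534/(-323357) = 328534*(-1/323357) = -328534/323357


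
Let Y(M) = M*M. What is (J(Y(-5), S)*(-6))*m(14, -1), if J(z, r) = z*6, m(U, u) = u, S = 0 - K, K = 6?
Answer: 900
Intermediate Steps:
S = -6 (S = 0 - 1*6 = 0 - 6 = -6)
Y(M) = M**2
J(z, r) = 6*z
(J(Y(-5), S)*(-6))*m(14, -1) = ((6*(-5)**2)*(-6))*(-1) = ((6*25)*(-6))*(-1) = (150*(-6))*(-1) = -900*(-1) = 900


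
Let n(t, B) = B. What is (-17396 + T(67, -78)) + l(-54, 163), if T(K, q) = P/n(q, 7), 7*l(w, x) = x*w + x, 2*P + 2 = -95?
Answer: -260919/14 ≈ -18637.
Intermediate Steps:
P = -97/2 (P = -1 + (½)*(-95) = -1 - 95/2 = -97/2 ≈ -48.500)
l(w, x) = x/7 + w*x/7 (l(w, x) = (x*w + x)/7 = (w*x + x)/7 = (x + w*x)/7 = x/7 + w*x/7)
T(K, q) = -97/14 (T(K, q) = -97/2/7 = -97/2*⅐ = -97/14)
(-17396 + T(67, -78)) + l(-54, 163) = (-17396 - 97/14) + (⅐)*163*(1 - 54) = -243641/14 + (⅐)*163*(-53) = -243641/14 - 8639/7 = -260919/14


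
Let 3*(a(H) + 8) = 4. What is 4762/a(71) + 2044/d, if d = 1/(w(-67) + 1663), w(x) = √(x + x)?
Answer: 33984577/10 + 2044*I*√134 ≈ 3.3985e+6 + 23661.0*I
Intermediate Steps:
w(x) = √2*√x (w(x) = √(2*x) = √2*√x)
a(H) = -20/3 (a(H) = -8 + (⅓)*4 = -8 + 4/3 = -20/3)
d = 1/(1663 + I*√134) (d = 1/(√2*√(-67) + 1663) = 1/(√2*(I*√67) + 1663) = 1/(I*√134 + 1663) = 1/(1663 + I*√134) ≈ 0.00060129 - 4.185e-6*I)
4762/a(71) + 2044/d = 4762/(-20/3) + 2044/(1663/2765703 - I*√134/2765703) = 4762*(-3/20) + 2044/(1663/2765703 - I*√134/2765703) = -7143/10 + 2044/(1663/2765703 - I*√134/2765703)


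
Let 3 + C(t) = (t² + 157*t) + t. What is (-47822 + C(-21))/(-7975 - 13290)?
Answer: 50702/21265 ≈ 2.3843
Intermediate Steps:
C(t) = -3 + t² + 158*t (C(t) = -3 + ((t² + 157*t) + t) = -3 + (t² + 158*t) = -3 + t² + 158*t)
(-47822 + C(-21))/(-7975 - 13290) = (-47822 + (-3 + (-21)² + 158*(-21)))/(-7975 - 13290) = (-47822 + (-3 + 441 - 3318))/(-21265) = (-47822 - 2880)*(-1/21265) = -50702*(-1/21265) = 50702/21265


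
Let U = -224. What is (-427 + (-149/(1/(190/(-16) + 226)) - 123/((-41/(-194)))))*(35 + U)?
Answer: 49765401/8 ≈ 6.2207e+6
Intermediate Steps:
(-427 + (-149/(1/(190/(-16) + 226)) - 123/((-41/(-194)))))*(35 + U) = (-427 + (-149/(1/(190/(-16) + 226)) - 123/((-41/(-194)))))*(35 - 224) = (-427 + (-149/(1/(190*(-1/16) + 226)) - 123/((-41*(-1/194)))))*(-189) = (-427 + (-149/(1/(-95/8 + 226)) - 123/41/194))*(-189) = (-427 + (-149/(1/(1713/8)) - 123*194/41))*(-189) = (-427 + (-149/8/1713 - 582))*(-189) = (-427 + (-149*1713/8 - 582))*(-189) = (-427 + (-255237/8 - 582))*(-189) = (-427 - 259893/8)*(-189) = -263309/8*(-189) = 49765401/8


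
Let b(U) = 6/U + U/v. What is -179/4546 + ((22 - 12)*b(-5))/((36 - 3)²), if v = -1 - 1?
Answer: -135833/4950594 ≈ -0.027438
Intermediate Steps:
v = -2
b(U) = 6/U - U/2 (b(U) = 6/U + U/(-2) = 6/U + U*(-½) = 6/U - U/2)
-179/4546 + ((22 - 12)*b(-5))/((36 - 3)²) = -179/4546 + ((22 - 12)*(6/(-5) - ½*(-5)))/((36 - 3)²) = -179*1/4546 + (10*(6*(-⅕) + 5/2))/(33²) = -179/4546 + (10*(-6/5 + 5/2))/1089 = -179/4546 + (10*(13/10))*(1/1089) = -179/4546 + 13*(1/1089) = -179/4546 + 13/1089 = -135833/4950594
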